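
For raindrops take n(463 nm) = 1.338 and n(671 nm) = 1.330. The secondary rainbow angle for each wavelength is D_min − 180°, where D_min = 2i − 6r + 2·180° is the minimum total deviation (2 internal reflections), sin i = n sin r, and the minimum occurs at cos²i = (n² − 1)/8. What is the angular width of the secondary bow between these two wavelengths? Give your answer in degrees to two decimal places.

At 463 nm (n = 1.338): cos²i = 0.09878 → i = 71.682°, r = 45.195°, D_min = 232.193°, rainbow angle = 52.193°.
At 671 nm (n = 1.330): cos²i = 0.09611 → i = 71.940°, r = 45.630°, D_min = 230.101°, rainbow angle = 50.101°.
Angular width = |52.193° − 50.101°| = 2.092°.

2.09°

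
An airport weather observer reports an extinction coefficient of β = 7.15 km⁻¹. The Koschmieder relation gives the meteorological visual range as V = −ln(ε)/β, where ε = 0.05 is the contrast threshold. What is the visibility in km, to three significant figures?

V = −ln(0.05) / 7.15 = 2.996 / 7.15 = 0.4190 km.

0.419 km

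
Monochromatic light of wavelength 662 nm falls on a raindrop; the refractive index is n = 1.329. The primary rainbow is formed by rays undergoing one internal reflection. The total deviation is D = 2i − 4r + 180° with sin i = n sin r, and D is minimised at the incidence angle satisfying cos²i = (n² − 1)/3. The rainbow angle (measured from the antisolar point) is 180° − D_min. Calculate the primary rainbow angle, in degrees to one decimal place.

cos²i = (1.76624 − 1)/3 = 0.25541; i = arccos(0.50538) = 59.643°.
sin r = sin 59.643°/1.329 = 0.64928; r = 40.487°.
D_min = 2·59.643° − 4·40.487° + 180° = 137.337°.
Rainbow angle = 180° − D_min = 42.663°.

42.7°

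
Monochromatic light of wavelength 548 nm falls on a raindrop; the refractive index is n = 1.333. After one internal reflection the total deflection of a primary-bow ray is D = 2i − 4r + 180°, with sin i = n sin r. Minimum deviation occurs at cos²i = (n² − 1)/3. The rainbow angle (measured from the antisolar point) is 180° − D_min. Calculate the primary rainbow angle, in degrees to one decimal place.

cos²i = (1.77689 − 1)/3 = 0.25896; i = arccos(0.50888) = 59.410°.
sin r = sin 59.410°/1.333 = 0.64579; r = 40.225°.
D_min = 2·59.410° − 4·40.225° + 180° = 137.922°.
Rainbow angle = 180° − D_min = 42.078°.

42.1°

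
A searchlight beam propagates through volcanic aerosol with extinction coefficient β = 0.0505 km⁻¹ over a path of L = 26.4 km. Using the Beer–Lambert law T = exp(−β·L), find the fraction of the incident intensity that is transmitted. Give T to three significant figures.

τ = β·L = 0.0505 × 26.4 = 1.3332.
T = exp(−1.3332) = 0.2636.

0.264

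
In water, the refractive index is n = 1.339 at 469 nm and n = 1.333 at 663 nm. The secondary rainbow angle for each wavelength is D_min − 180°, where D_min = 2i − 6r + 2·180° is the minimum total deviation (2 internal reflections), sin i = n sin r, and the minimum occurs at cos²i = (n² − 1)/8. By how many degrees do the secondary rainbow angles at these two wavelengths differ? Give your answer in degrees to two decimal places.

At 469 nm (n = 1.339): cos²i = 0.09912 → i = 71.650°, r = 45.141°, D_min = 232.451°, rainbow angle = 52.451°.
At 663 nm (n = 1.333): cos²i = 0.09711 → i = 71.843°, r = 45.466°, D_min = 230.891°, rainbow angle = 50.891°.
Angular width = |52.451° − 50.891°| = 1.560°.

1.56°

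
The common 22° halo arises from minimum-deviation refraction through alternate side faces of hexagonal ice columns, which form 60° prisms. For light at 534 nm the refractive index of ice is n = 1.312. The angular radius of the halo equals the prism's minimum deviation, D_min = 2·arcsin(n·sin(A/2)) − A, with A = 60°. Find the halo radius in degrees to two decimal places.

n·sin(A/2) = 1.312 × sin 30° = 1.312 × 0.5000 = 0.6560.
D_min = 2·arcsin(0.6560) − 60° = 2 × 40.996° − 60° = 21.991°.

21.99°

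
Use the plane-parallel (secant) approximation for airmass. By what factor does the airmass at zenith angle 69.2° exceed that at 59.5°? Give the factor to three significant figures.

X(69.2°)/X(59.5°) = sec 69.2° / sec 59.5° = cos 59.5° / cos 69.2° = 0.5075/0.3551 = 1.4293.

1.43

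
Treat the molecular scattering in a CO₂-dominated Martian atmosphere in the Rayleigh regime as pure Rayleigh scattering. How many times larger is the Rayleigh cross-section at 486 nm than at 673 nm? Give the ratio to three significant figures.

Rayleigh scattering ∝ λ⁻⁴, so the ratio of coefficients is the inverse fourth power of the wavelength ratio.
σ(486)/σ(673) = (673/486)⁴ = (1.3848)⁴ = 3.677.

3.68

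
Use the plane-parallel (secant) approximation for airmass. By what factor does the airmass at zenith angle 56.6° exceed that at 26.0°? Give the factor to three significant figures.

X(56.6°)/X(26.0°) = sec 56.6° / sec 26.0° = cos 26.0° / cos 56.6° = 0.8988/0.5505 = 1.6327.

1.63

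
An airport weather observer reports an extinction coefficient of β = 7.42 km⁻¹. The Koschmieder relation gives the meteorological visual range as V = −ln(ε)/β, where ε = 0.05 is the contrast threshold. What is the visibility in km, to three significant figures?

0.404 km

V = −ln(0.05) / 7.42 = 2.996 / 7.42 = 0.4037 km.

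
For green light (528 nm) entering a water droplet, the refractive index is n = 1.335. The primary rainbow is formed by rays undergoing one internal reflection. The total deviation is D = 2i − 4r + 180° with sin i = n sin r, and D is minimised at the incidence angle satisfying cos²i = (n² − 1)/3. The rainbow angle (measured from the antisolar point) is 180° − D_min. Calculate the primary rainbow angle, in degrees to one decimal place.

cos²i = (1.78222 − 1)/3 = 0.26074; i = arccos(0.51063) = 59.294°.
sin r = sin 59.294°/1.335 = 0.64405; r = 40.094°.
D_min = 2·59.294° − 4·40.094° + 180° = 138.212°.
Rainbow angle = 180° − D_min = 41.788°.

41.8°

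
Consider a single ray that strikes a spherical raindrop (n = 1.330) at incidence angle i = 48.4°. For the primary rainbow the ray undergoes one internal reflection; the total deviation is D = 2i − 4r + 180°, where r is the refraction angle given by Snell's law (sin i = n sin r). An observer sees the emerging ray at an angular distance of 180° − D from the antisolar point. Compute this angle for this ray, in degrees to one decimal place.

40.0°

sin r = sin 48.4° / 1.330 = 0.7478/1.330 = 0.5623; r = 34.21°.
D = 2·48.4° − 4·34.21° + 180° = 96.80° − 136.85° + 180° = 139.95°.
Angle from antisolar point = 180° − D = 40.05°.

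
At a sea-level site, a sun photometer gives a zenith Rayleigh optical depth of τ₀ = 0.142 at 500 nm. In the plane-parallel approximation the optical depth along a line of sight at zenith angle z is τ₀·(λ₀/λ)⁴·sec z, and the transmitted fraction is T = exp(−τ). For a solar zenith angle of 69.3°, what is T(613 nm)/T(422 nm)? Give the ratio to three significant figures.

Airmass: sec 69.3° = 2.8291.
τ(613 nm) = 0.142 × (500/613)⁴ × 2.8291 = 0.142 × 0.4426 × 2.8291 = 0.1778.
τ(422 nm) = 0.142 × (500/422)⁴ × 2.8291 = 0.142 × 1.9707 × 2.8291 = 0.7917.
T(613)/T(422) = exp(τ_B − τ_A) = exp(0.6139) = 1.8476.

1.85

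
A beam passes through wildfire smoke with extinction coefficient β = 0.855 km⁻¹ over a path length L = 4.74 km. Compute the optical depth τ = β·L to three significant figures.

τ = β·L = 0.855 × 4.74 = 4.0527.

4.05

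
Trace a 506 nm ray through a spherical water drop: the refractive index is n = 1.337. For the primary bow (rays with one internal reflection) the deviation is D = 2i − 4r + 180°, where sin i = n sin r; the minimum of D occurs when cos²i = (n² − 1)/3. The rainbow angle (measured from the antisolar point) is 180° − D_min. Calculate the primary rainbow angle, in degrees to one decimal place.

cos²i = (1.78757 − 1)/3 = 0.26252; i = arccos(0.51237) = 59.178°.
sin r = sin 59.178°/1.337 = 0.64231; r = 39.964°.
D_min = 2·59.178° − 4·39.964° + 180° = 138.500°.
Rainbow angle = 180° − D_min = 41.500°.

41.5°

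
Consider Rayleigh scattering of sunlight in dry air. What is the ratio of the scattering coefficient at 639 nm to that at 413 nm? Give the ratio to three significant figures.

Rayleigh scattering ∝ λ⁻⁴, so the ratio of coefficients is the inverse fourth power of the wavelength ratio.
σ(639)/σ(413) = (413/639)⁴ = (0.6463)⁴ = 0.1745.

0.175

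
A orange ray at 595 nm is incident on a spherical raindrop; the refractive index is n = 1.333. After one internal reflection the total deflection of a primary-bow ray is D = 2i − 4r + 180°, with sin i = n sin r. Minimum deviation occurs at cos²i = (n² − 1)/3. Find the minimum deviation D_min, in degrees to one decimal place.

137.9°

cos²i = (1.77689 − 1)/3 = 0.25896; i = arccos(0.50888) = 59.410°.
sin r = sin 59.410°/1.333 = 0.64579; r = 40.225°.
D_min = 2·59.410° − 4·40.225° + 180° = 137.922°.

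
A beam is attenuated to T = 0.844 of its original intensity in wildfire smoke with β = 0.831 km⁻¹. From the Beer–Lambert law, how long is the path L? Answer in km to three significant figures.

Beer–Lambert: T = exp(−βL) ⇒ L = −ln(T)/β = −ln(0.844)/0.831 = 0.1696/0.831 = 0.2041 km.

0.204 km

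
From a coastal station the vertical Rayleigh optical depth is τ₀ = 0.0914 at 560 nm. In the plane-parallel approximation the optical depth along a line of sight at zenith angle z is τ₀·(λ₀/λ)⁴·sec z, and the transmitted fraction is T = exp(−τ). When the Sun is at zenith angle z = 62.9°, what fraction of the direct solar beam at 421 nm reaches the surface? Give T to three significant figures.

sec 62.9° = 2.1952.
τ = 0.0914 × (560/421)⁴ × 2.1952 = 0.0914 × 3.1306 × 2.1952 = 0.6281.
T = exp(−0.6281) = 0.5336.

0.534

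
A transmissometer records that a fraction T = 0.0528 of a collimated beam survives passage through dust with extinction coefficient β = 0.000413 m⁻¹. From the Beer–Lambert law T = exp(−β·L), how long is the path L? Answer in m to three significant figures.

Beer–Lambert: T = exp(−βL) ⇒ L = −ln(T)/β = −ln(0.0528)/0.000413 = 2.9412/0.000413 = 7122 m.

7120 m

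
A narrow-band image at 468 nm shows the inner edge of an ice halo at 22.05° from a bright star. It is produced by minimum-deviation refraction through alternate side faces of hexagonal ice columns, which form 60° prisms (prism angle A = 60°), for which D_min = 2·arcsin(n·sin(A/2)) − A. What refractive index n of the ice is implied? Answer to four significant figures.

Rearranging: n = sin((D_min + A)/2) / sin(A/2).
(D_min + A)/2 = (22.05° + 60°)/2 = 41.025°.
n = sin 41.025° / sin 30° = 0.6564 / 0.5000 = 1.3128.

1.313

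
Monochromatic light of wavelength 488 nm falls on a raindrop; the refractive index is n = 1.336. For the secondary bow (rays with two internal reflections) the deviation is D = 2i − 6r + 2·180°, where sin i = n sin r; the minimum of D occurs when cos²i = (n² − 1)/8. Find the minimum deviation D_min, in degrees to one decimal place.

231.7°

cos²i = (1.78490 − 1)/8 = 0.09811; i = arccos(0.31323) = 71.746°.
sin r = sin 71.746°/1.336 = 0.71084; r = 45.303°.
D_min = 2·71.746° − 6·45.303° + 360° = 231.674°.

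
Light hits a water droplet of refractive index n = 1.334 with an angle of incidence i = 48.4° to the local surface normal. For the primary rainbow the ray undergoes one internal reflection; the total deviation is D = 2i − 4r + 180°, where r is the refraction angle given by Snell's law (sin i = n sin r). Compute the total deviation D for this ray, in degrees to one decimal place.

140.4°

sin r = sin 48.4° / 1.334 = 0.7478/1.334 = 0.5606; r = 34.10°.
D = 2·48.4° − 4·34.10° + 180° = 96.80° − 136.38° + 180° = 140.42°.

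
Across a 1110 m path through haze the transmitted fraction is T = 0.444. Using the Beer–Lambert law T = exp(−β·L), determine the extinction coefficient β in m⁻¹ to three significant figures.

0.000731 m⁻¹

Beer–Lambert: T = exp(−βL) ⇒ β = −ln(T)/L = −ln(0.444)/1110 = 0.8119/1110 = 0.0007315 m⁻¹.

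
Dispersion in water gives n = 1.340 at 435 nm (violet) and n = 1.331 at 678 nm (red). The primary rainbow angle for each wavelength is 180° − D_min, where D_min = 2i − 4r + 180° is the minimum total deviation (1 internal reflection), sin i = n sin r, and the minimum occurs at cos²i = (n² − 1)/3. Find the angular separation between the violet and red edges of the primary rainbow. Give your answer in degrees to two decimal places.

At 435 nm (n = 1.340): cos²i = 0.26520 → i = 59.004°, r = 39.770°, D_min = 138.929°, rainbow angle = 41.071°.
At 678 nm (n = 1.331): cos²i = 0.25719 → i = 59.527°, r = 40.356°, D_min = 137.630°, rainbow angle = 42.370°.
Angular width = |41.071° − 42.370°| = 1.299°.

1.30°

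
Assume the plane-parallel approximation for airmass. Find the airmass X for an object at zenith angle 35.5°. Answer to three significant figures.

X = sec z = 1/cos 35.5° = 1/0.8141 = 1.2283.

1.23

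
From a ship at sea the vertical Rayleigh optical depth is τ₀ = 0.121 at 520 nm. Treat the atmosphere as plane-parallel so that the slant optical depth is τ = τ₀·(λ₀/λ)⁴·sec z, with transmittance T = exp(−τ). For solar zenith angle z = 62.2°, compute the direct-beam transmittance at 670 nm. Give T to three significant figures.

sec 62.2° = 2.1441.
τ = 0.121 × (520/670)⁴ × 2.1441 = 0.121 × 0.3628 × 2.1441 = 0.0941.
T = exp(−0.0941) = 0.9102.

0.910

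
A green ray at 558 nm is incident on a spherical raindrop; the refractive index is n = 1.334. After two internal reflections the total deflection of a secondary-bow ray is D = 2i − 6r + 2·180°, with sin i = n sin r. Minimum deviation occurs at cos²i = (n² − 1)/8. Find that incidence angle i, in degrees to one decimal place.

cos²i = (1.334² − 1)/8 = (1.77956 − 1)/8 = 0.09744.
cos i = 0.31216, so i = 71.810°.

71.8°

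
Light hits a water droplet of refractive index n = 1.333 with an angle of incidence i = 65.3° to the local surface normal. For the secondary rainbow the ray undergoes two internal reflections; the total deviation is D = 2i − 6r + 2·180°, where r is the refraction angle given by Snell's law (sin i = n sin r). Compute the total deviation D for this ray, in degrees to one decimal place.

sin r = sin 65.3° / 1.333 = 0.9085/1.333 = 0.6816; r = 42.97°.
D = 2·65.3° − 6·42.97° + 2·180° = 130.60° − 257.79° + 360° = 232.81°.

232.8°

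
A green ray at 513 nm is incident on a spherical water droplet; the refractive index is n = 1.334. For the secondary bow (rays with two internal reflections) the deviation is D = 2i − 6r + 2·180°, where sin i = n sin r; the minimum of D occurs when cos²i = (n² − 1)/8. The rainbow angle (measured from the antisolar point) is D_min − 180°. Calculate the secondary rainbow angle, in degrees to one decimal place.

51.2°

cos²i = (1.77956 − 1)/8 = 0.09744; i = arccos(0.31216) = 71.810°.
sin r = sin 71.810°/1.334 = 0.71217; r = 45.411°.
D_min = 2·71.810° − 6·45.411° + 360° = 231.153°.
Rainbow angle = D_min − 180° = 51.153°.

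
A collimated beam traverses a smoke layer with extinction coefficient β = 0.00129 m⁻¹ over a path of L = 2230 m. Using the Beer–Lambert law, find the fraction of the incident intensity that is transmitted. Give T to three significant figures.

τ = β·L = 0.00129 × 2230 = 2.8767.
T = exp(−2.8767) = 0.0563.

0.0563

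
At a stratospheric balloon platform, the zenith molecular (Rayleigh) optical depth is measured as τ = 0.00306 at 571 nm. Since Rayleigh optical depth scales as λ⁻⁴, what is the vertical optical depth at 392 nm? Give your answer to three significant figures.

τ(392 nm) = τ(571 nm) × (571/392)⁴ = 0.00306 × (1.4566)⁴ = 0.00306 × 4.5019 = 0.0138.

0.0138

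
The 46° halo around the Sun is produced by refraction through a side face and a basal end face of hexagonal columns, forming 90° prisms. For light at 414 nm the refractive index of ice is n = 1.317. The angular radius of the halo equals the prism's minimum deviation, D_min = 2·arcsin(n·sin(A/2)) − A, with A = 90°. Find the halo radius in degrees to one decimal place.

47.3°

n·sin(A/2) = 1.317 × sin 45° = 1.317 × 0.7071 = 0.9313.
D_min = 2·arcsin(0.9313) − 90° = 2 × 68.632° − 90° = 47.264°.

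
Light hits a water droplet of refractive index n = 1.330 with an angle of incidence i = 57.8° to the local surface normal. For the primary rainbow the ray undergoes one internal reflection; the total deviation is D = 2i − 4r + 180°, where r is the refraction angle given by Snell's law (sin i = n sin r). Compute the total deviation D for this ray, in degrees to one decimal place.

sin r = sin 57.8° / 1.330 = 0.8462/1.330 = 0.6362; r = 39.51°.
D = 2·57.8° − 4·39.51° + 180° = 115.60° − 158.05° + 180° = 137.55°.

137.6°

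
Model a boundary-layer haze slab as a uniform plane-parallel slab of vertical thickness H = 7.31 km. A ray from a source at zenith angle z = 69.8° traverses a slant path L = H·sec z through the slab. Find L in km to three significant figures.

21.2 km

sec z = 1/cos 69.8° = 2.8960.
L = 7.31 × 2.8960 = 21.170 km.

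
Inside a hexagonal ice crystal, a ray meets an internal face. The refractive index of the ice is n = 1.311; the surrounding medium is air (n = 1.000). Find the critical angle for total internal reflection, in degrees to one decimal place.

49.7°

sin θ_c = n_air / n = 1.000 / 1.311 = 0.7628.
θ_c = arcsin(0.7628) = 49.71°.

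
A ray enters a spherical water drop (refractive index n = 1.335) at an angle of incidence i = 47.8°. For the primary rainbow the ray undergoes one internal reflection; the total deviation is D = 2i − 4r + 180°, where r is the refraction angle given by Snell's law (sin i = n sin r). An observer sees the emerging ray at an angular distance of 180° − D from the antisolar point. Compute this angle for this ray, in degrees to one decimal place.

39.2°

sin r = sin 47.8° / 1.335 = 0.7408/1.335 = 0.5549; r = 33.70°.
D = 2·47.8° − 4·33.70° + 180° = 95.60° − 134.82° + 180° = 140.78°.
Angle from antisolar point = 180° − D = 39.22°.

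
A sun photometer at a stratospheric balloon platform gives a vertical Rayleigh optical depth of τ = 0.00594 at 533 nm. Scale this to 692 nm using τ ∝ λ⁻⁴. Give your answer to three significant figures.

τ(692 nm) = τ(533 nm) × (533/692)⁴ = 0.00594 × (0.7702)⁴ = 0.00594 × 0.3520 = 0.0021.

0.00209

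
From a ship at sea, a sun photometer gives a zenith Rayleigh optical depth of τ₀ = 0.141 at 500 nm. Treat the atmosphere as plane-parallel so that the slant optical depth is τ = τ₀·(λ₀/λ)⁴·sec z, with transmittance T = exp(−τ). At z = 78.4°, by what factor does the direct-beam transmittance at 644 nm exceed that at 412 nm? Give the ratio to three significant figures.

3.55

Airmass: sec 78.4° = 4.9732.
τ(644 nm) = 0.141 × (500/644)⁴ × 4.9732 = 0.141 × 0.3634 × 4.9732 = 0.2548.
τ(412 nm) = 0.141 × (500/412)⁴ × 4.9732 = 0.141 × 2.1692 × 4.9732 = 1.5211.
T(644)/T(412) = exp(τ_B − τ_A) = exp(1.2663) = 3.5476.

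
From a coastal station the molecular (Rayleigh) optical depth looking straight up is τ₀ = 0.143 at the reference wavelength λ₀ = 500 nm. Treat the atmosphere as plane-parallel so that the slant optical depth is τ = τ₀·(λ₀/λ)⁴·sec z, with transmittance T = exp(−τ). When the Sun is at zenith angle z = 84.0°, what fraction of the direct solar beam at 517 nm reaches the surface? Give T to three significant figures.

sec 84.0° = 9.5668.
τ = 0.143 × (500/517)⁴ × 9.5668 = 0.143 × 0.8748 × 9.5668 = 1.1968.
T = exp(−1.1968) = 0.3022.

0.302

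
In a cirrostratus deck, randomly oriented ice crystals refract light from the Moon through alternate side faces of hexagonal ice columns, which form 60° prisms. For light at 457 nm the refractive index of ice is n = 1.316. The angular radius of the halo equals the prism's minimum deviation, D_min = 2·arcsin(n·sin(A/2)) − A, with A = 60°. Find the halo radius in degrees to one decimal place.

22.3°

n·sin(A/2) = 1.316 × sin 30° = 1.316 × 0.5000 = 0.6580.
D_min = 2·arcsin(0.6580) − 60° = 2 × 41.148° − 60° = 22.295°.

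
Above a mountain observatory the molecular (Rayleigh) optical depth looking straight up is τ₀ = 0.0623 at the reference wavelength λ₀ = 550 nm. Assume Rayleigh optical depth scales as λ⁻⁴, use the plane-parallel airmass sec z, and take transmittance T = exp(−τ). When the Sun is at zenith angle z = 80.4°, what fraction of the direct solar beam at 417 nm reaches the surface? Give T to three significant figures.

sec 80.4° = 5.9963.
τ = 0.0623 × (550/417)⁴ × 5.9963 = 0.0623 × 3.0263 × 5.9963 = 1.1305.
T = exp(−1.1305) = 0.3229.

0.323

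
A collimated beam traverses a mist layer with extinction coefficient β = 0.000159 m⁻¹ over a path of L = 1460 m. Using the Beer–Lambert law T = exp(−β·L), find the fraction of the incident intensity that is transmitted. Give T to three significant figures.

τ = β·L = 0.000159 × 1460 = 0.2321.
T = exp(−0.2321) = 0.7928.

0.793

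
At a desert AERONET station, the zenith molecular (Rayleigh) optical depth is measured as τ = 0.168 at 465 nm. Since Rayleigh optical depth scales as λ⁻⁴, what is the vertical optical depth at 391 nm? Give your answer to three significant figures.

0.336

τ(391 nm) = τ(465 nm) × (465/391)⁴ = 0.168 × (1.1893)⁴ = 0.168 × 2.0003 = 0.3361.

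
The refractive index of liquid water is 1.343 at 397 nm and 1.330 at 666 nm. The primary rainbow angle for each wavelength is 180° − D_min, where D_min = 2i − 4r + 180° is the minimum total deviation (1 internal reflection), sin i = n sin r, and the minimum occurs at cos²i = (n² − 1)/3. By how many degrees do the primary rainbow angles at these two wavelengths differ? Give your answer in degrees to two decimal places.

At 397 nm (n = 1.343): cos²i = 0.26788 → i = 58.830°, r = 39.577°, D_min = 139.354°, rainbow angle = 40.646°.
At 666 nm (n = 1.330): cos²i = 0.25630 → i = 59.585°, r = 40.422°, D_min = 137.484°, rainbow angle = 42.516°.
Angular width = |40.646° − 42.516°| = 1.871°.

1.87°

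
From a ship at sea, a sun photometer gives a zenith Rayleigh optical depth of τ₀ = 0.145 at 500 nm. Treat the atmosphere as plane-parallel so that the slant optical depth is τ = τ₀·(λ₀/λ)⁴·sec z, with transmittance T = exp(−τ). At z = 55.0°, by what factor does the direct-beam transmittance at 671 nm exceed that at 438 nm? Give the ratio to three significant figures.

Airmass: sec 55.0° = 1.7434.
τ(671 nm) = 0.145 × (500/671)⁴ × 1.7434 = 0.145 × 0.3083 × 1.7434 = 0.0779.
τ(438 nm) = 0.145 × (500/438)⁴ × 1.7434 = 0.145 × 1.6982 × 1.7434 = 0.4293.
T(671)/T(438) = exp(τ_B − τ_A) = exp(0.3514) = 1.4210.

1.42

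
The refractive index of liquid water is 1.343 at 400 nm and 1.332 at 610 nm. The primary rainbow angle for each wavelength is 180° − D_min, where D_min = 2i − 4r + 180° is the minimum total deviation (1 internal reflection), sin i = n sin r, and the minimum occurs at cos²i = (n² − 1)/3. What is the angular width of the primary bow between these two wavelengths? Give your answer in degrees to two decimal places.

1.58°

At 400 nm (n = 1.343): cos²i = 0.26788 → i = 58.830°, r = 39.577°, D_min = 139.354°, rainbow angle = 40.646°.
At 610 nm (n = 1.332): cos²i = 0.25807 → i = 59.469°, r = 40.290°, D_min = 137.776°, rainbow angle = 42.224°.
Angular width = |40.646° − 42.224°| = 1.578°.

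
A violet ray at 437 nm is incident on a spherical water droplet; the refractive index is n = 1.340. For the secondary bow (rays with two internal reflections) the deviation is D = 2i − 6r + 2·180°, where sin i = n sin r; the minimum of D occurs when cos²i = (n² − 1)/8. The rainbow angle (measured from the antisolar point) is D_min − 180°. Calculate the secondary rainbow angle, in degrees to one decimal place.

cos²i = (1.79560 − 1)/8 = 0.09945; i = arccos(0.31536) = 71.618°.
sin r = sin 71.618°/1.340 = 0.70819; r = 45.088°.
D_min = 2·71.618° − 6·45.088° + 360° = 232.709°.
Rainbow angle = D_min − 180° = 52.709°.

52.7°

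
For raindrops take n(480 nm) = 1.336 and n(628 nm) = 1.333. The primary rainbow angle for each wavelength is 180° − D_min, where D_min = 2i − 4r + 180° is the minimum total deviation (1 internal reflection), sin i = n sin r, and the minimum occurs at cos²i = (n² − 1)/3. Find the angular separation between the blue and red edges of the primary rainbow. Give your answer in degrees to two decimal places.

0.43°

At 480 nm (n = 1.336): cos²i = 0.26163 → i = 59.236°, r = 40.029°, D_min = 138.356°, rainbow angle = 41.644°.
At 628 nm (n = 1.333): cos²i = 0.25896 → i = 59.410°, r = 40.225°, D_min = 137.922°, rainbow angle = 42.078°.
Angular width = |41.644° − 42.078°| = 0.434°.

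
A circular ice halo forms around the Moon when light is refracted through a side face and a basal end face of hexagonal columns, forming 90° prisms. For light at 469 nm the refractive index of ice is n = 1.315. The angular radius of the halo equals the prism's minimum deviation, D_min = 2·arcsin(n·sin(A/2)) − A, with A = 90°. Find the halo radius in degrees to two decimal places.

n·sin(A/2) = 1.315 × sin 45° = 1.315 × 0.7071 = 0.9298.
D_min = 2·arcsin(0.9298) − 90° = 2 × 68.411° − 90° = 46.821°.

46.82°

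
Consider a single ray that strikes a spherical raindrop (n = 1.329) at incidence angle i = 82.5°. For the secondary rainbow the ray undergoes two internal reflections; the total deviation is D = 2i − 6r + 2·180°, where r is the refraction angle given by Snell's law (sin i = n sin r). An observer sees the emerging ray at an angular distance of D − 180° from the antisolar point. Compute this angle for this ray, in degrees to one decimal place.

55.5°

sin r = sin 82.5° / 1.329 = 0.9914/1.329 = 0.7460; r = 48.25°.
D = 2·82.5° − 6·48.25° + 2·180° = 165.00° − 289.47° + 360° = 235.53°.
Angle from antisolar point = D − 180° = 55.53°.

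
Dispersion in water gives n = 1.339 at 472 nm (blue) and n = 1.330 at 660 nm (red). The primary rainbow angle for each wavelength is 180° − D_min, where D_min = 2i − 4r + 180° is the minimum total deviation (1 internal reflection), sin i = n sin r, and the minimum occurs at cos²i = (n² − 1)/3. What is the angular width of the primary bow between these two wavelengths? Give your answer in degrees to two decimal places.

1.30°

At 472 nm (n = 1.339): cos²i = 0.26431 → i = 59.062°, r = 39.834°, D_min = 138.786°, rainbow angle = 41.214°.
At 660 nm (n = 1.330): cos²i = 0.25630 → i = 59.585°, r = 40.422°, D_min = 137.484°, rainbow angle = 42.516°.
Angular width = |41.214° − 42.516°| = 1.303°.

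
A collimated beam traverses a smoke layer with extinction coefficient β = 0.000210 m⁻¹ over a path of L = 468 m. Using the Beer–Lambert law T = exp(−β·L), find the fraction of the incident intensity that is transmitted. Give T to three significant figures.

0.906

τ = β·L = 0.000210 × 468 = 0.0983.
T = exp(−0.0983) = 0.9064.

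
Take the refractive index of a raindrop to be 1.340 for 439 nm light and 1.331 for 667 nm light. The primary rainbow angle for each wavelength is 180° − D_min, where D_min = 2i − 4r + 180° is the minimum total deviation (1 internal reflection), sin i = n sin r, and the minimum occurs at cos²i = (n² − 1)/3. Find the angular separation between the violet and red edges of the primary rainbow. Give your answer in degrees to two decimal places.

At 439 nm (n = 1.340): cos²i = 0.26520 → i = 59.004°, r = 39.770°, D_min = 138.929°, rainbow angle = 41.071°.
At 667 nm (n = 1.331): cos²i = 0.25719 → i = 59.527°, r = 40.356°, D_min = 137.630°, rainbow angle = 42.370°.
Angular width = |41.071° − 42.370°| = 1.299°.

1.30°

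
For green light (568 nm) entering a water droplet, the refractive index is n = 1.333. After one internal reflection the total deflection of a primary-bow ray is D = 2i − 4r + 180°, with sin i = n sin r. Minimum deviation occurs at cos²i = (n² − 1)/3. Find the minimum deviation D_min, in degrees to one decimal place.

137.9°

cos²i = (1.77689 − 1)/3 = 0.25896; i = arccos(0.50888) = 59.410°.
sin r = sin 59.410°/1.333 = 0.64579; r = 40.225°.
D_min = 2·59.410° − 4·40.225° + 180° = 137.922°.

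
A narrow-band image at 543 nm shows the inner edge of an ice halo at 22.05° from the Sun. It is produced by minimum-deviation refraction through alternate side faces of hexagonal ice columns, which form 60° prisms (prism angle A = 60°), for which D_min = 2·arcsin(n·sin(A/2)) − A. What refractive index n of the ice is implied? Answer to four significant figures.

Rearranging: n = sin((D_min + A)/2) / sin(A/2).
(D_min + A)/2 = (22.05° + 60°)/2 = 41.025°.
n = sin 41.025° / sin 30° = 0.6564 / 0.5000 = 1.3128.

1.313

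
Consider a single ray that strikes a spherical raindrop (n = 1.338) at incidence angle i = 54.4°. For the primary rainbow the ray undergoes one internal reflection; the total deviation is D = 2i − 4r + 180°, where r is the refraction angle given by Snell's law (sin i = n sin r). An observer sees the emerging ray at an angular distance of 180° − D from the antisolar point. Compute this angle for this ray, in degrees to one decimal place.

40.9°

sin r = sin 54.4° / 1.338 = 0.8131/1.338 = 0.6077; r = 37.42°.
D = 2·54.4° − 4·37.42° + 180° = 108.80° − 149.69° + 180° = 139.11°.
Angle from antisolar point = 180° − D = 40.89°.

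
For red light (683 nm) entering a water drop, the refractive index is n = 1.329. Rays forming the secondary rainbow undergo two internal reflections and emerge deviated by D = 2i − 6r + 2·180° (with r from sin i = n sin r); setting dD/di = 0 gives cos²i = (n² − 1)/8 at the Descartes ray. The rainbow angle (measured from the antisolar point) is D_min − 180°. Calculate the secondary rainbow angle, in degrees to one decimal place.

cos²i = (1.76624 − 1)/8 = 0.09578; i = arccos(0.30948) = 71.972°.
sin r = sin 71.972°/1.329 = 0.71550; r = 45.685°.
D_min = 2·71.972° − 6·45.685° + 360° = 229.837°.
Rainbow angle = D_min − 180° = 49.837°.

49.8°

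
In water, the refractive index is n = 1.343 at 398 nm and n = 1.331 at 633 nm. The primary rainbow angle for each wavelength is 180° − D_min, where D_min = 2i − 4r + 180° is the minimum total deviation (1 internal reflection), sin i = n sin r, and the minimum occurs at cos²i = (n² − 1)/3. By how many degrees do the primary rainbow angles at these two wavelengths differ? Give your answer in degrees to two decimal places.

At 398 nm (n = 1.343): cos²i = 0.26788 → i = 58.830°, r = 39.577°, D_min = 139.354°, rainbow angle = 40.646°.
At 633 nm (n = 1.331): cos²i = 0.25719 → i = 59.527°, r = 40.356°, D_min = 137.630°, rainbow angle = 42.370°.
Angular width = |40.646° − 42.370°| = 1.724°.

1.72°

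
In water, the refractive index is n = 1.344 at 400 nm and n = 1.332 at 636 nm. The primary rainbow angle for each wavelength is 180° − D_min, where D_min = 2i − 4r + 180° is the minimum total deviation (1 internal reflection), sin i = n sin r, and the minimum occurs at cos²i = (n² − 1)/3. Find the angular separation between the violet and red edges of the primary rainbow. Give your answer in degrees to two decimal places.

At 400 nm (n = 1.344): cos²i = 0.26878 → i = 58.772°, r = 39.512°, D_min = 139.495°, rainbow angle = 40.505°.
At 636 nm (n = 1.332): cos²i = 0.25807 → i = 59.469°, r = 40.290°, D_min = 137.776°, rainbow angle = 42.224°.
Angular width = |40.505° − 42.224°| = 1.719°.

1.72°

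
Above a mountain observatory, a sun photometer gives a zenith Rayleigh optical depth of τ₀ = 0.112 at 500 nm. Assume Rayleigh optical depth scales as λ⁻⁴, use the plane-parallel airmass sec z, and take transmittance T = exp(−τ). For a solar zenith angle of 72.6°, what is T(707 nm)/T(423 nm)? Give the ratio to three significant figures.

Airmass: sec 72.6° = 3.3440.
τ(707 nm) = 0.112 × (500/707)⁴ × 3.3440 = 0.112 × 0.2502 × 3.3440 = 0.0937.
τ(423 nm) = 0.112 × (500/423)⁴ × 3.3440 = 0.112 × 1.9522 × 3.3440 = 0.7311.
T(707)/T(423) = exp(τ_B − τ_A) = exp(0.6375) = 1.8917.

1.89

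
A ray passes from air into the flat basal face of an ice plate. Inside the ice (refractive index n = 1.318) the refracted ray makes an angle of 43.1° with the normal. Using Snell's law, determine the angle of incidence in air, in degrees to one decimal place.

Snell: sin θ_i = n · sin θ_r = 1.318 × sin 43.1° = 1.318 × 0.6833 = 0.9006.
θ_i = arcsin(0.9006) = 64.23°.

64.2°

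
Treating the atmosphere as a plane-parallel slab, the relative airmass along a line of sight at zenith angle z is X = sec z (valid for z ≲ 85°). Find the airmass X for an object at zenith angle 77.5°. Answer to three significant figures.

X = sec z = 1/cos 77.5° = 1/0.2164 = 4.6202.

4.62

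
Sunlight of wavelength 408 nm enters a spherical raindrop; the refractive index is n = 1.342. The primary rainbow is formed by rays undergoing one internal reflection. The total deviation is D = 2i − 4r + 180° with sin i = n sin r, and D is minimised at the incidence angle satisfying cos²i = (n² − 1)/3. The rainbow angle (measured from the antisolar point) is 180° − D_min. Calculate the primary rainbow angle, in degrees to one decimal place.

cos²i = (1.80096 − 1)/3 = 0.26699; i = arccos(0.51671) = 58.888°.
sin r = sin 58.888°/1.342 = 0.63797; r = 39.641°.
D_min = 2·58.888° − 4·39.641° + 180° = 139.213°.
Rainbow angle = 180° − D_min = 40.787°.

40.8°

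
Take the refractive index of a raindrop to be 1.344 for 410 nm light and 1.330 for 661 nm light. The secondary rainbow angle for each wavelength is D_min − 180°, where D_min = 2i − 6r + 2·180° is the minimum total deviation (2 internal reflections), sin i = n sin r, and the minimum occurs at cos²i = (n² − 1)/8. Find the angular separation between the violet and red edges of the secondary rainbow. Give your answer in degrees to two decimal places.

At 410 nm (n = 1.344): cos²i = 0.10079 → i = 71.490°, r = 44.874°, D_min = 233.733°, rainbow angle = 53.733°.
At 661 nm (n = 1.330): cos²i = 0.09611 → i = 71.940°, r = 45.630°, D_min = 230.101°, rainbow angle = 50.101°.
Angular width = |53.733° − 50.101°| = 3.632°.

3.63°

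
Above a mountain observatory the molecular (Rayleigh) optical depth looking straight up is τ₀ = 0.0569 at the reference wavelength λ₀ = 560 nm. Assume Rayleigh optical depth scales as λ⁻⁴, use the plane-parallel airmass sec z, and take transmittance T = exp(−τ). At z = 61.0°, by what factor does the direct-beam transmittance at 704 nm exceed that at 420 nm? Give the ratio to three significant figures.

Airmass: sec 61.0° = 2.0627.
τ(704 nm) = 0.0569 × (560/704)⁴ × 2.0627 = 0.0569 × 0.4004 × 2.0627 = 0.0470.
τ(420 nm) = 0.0569 × (560/420)⁴ × 2.0627 = 0.0569 × 3.1605 × 2.0627 = 0.3709.
T(704)/T(420) = exp(τ_B − τ_A) = exp(0.3239) = 1.3826.

1.38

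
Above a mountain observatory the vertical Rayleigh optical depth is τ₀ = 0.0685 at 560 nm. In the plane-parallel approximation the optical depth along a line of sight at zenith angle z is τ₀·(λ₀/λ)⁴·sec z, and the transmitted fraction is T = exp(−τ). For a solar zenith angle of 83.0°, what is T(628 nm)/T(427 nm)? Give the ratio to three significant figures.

Airmass: sec 83.0° = 8.2055.
τ(628 nm) = 0.0685 × (560/628)⁴ × 8.2055 = 0.0685 × 0.6323 × 8.2055 = 0.3554.
τ(427 nm) = 0.0685 × (560/427)⁴ × 8.2055 = 0.0685 × 2.9583 × 8.2055 = 1.6628.
T(628)/T(427) = exp(τ_B − τ_A) = exp(1.3074) = 3.6965.

3.70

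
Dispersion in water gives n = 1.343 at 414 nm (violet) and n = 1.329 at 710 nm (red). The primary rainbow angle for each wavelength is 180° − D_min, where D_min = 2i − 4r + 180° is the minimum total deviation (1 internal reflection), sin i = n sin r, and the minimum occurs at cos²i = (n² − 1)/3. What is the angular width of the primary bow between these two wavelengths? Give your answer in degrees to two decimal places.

2.02°

At 414 nm (n = 1.343): cos²i = 0.26788 → i = 58.830°, r = 39.577°, D_min = 139.354°, rainbow angle = 40.646°.
At 710 nm (n = 1.329): cos²i = 0.25541 → i = 59.643°, r = 40.487°, D_min = 137.337°, rainbow angle = 42.663°.
Angular width = |40.646° − 42.663°| = 2.017°.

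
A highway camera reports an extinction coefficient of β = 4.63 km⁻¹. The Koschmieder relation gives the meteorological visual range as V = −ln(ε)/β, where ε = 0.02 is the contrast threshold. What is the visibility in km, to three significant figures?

V = −ln(0.02) / 4.63 = 3.912 / 4.63 = 0.8449 km.

0.845 km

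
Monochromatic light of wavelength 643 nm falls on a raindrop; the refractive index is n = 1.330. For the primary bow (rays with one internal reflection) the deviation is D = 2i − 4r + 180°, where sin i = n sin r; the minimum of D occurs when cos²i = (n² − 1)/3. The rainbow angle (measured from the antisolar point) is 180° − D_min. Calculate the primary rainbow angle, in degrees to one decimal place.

42.5°

cos²i = (1.76890 − 1)/3 = 0.25630; i = arccos(0.50626) = 59.585°.
sin r = sin 59.585°/1.330 = 0.64841; r = 40.422°.
D_min = 2·59.585° − 4·40.422° + 180° = 137.484°.
Rainbow angle = 180° − D_min = 42.516°.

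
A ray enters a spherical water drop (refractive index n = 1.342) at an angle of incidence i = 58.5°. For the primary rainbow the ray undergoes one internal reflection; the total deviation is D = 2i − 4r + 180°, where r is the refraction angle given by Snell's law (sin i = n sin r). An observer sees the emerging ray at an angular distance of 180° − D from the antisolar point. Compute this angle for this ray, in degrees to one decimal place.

40.8°

sin r = sin 58.5° / 1.342 = 0.8526/1.342 = 0.6354; r = 39.45°.
D = 2·58.5° − 4·39.45° + 180° = 117.00° − 157.78° + 180° = 139.22°.
Angle from antisolar point = 180° − D = 40.78°.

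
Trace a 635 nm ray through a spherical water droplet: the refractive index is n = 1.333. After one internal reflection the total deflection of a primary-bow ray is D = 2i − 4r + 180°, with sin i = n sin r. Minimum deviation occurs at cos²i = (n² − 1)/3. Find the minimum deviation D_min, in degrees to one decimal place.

cos²i = (1.77689 − 1)/3 = 0.25896; i = arccos(0.50888) = 59.410°.
sin r = sin 59.410°/1.333 = 0.64579; r = 40.225°.
D_min = 2·59.410° − 4·40.225° + 180° = 137.922°.

137.9°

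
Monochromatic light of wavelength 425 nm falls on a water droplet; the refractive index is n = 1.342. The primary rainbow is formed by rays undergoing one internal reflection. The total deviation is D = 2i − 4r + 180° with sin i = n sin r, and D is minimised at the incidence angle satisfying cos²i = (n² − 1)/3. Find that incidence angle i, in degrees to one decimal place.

58.9°

cos²i = (1.342² − 1)/3 = (1.80096 − 1)/3 = 0.26699.
cos i = 0.51671, so i = 58.888°.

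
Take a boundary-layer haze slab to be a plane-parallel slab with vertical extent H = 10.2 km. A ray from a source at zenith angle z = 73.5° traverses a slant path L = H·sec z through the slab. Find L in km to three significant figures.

35.9 km

sec z = 1/cos 73.5° = 3.5209.
L = 10.2 × 3.5209 = 35.914 km.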